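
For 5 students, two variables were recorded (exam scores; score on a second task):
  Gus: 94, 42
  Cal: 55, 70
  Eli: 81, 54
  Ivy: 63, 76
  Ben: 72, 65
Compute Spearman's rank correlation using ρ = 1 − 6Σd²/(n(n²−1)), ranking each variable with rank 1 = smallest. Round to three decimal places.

Ranks of variable 1: 5, 1, 4, 2, 3
Ranks of variable 2: 1, 4, 2, 5, 3
d = r₁ − r₂: 4, -3, 2, -3, 0
d²: 16, 9, 4, 9, 0; Σd² = 38
ρ = 1 − 6·38/(5·24) = 1 − 228/120 = -0.900

-0.900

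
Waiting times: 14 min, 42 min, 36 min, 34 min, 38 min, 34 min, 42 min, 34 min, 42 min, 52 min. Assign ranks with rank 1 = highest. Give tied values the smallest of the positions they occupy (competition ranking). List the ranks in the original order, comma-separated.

Sorted (descending): 52, 42, 42, 42, 38, 36, 34, 34, 34, 14
The 3 values of 42 occupy positions 2–4 → each gets rank 2.
The 3 values of 34 occupy positions 7–9 → each gets rank 7.

10, 2, 6, 7, 5, 7, 2, 7, 2, 1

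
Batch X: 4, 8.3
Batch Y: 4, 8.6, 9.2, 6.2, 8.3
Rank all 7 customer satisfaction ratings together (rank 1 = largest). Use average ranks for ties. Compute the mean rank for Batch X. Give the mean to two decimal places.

5.00

Sorted (descending): 9.2, 8.6, 8.3, 8.3, 6.2, 4, 4
The 2 values of 8.3 occupy positions 3–4 → average rank (3+4)/2 = 3.5.
The 2 values of 4 occupy positions 6–7 → average rank (6+7)/2 = 6.5.
Batch X values → pooled ranks: 4→6.5, 8.3→3.5
Mean rank = (6.5 + 3.5) / 2 = 5.00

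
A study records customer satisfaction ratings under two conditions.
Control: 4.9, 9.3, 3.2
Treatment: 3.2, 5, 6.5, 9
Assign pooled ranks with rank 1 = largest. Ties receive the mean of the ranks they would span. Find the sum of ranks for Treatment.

15.5

Sorted (descending): 9.3, 9, 6.5, 5, 4.9, 3.2, 3.2
The 2 values of 3.2 occupy positions 6–7 → average rank (6+7)/2 = 6.5.
Treatment values → pooled ranks: 3.2→6.5, 5→4, 6.5→3, 9→2
Rank sum = 6.5 + 4 + 3 + 2 = 15.5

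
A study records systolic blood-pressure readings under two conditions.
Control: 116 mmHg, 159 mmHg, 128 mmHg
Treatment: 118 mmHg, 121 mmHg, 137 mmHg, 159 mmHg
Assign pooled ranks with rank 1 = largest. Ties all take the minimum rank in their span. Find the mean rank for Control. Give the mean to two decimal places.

Sorted (descending): 159, 159, 137, 128, 121, 118, 116
The 2 values of 159 occupy positions 1–2 → each gets rank 1.
Control values → pooled ranks: 116→7, 159→1, 128→4
Mean rank = (7 + 1 + 4) / 3 = 4.00

4.00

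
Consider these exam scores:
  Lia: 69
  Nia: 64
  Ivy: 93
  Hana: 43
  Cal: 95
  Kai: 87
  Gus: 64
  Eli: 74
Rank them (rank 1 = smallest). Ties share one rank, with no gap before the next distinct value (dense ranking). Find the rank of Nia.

Sorted (ascending): 43, 64, 64, 69, 74, 87, 93, 95
The 2 values of 64 share dense rank 2.
Remaining distinct values take the next consecutive integers.
Nia has value 64 → rank 2.

2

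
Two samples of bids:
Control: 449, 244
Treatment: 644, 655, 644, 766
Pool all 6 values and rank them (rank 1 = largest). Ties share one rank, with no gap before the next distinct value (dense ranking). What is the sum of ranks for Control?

9

Sorted (descending): 766, 655, 644, 644, 449, 244
The 2 values of 644 share dense rank 3.
Remaining distinct values take the next consecutive integers.
Control values → pooled ranks: 449→4, 244→5
Rank sum = 4 + 5 = 9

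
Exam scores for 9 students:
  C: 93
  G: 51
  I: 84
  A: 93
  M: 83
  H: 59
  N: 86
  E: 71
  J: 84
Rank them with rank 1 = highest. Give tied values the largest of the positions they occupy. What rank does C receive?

Sorted (descending): 93, 93, 86, 84, 84, 83, 71, 59, 51
The 2 values of 93 occupy positions 1–2 → each gets rank 2.
The 2 values of 84 occupy positions 4–5 → each gets rank 5.
C has value 93 → rank 2.

2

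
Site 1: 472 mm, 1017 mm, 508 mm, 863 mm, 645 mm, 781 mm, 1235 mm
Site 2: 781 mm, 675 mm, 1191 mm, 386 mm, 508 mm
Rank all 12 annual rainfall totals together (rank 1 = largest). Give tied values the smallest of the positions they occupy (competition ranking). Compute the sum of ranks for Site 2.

35

Sorted (descending): 1235, 1191, 1017, 863, 781, 781, 675, 645, 508, 508, 472, 386
The 2 values of 781 occupy positions 5–6 → each gets rank 5.
The 2 values of 508 occupy positions 9–10 → each gets rank 9.
Site 2 values → pooled ranks: 781→5, 675→7, 1191→2, 386→12, 508→9
Rank sum = 5 + 7 + 2 + 12 + 9 = 35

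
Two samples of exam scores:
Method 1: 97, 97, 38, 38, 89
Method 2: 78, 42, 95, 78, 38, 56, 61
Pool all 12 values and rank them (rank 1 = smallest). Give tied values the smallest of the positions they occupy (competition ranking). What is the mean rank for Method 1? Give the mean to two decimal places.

6.60

Sorted (ascending): 38, 38, 38, 42, 56, 61, 78, 78, 89, 95, 97, 97
The 3 values of 38 occupy positions 1–3 → each gets rank 1.
The 2 values of 78 occupy positions 7–8 → each gets rank 7.
The 2 values of 97 occupy positions 11–12 → each gets rank 11.
Method 1 values → pooled ranks: 97→11, 97→11, 38→1, 38→1, 89→9
Mean rank = (11 + 11 + 1 + 1 + 9) / 5 = 6.60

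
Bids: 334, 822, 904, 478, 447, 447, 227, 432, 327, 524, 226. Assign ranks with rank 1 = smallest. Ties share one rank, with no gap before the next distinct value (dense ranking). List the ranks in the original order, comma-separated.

4, 9, 10, 7, 6, 6, 2, 5, 3, 8, 1

Sorted (ascending): 226, 227, 327, 334, 432, 447, 447, 478, 524, 822, 904
The 2 values of 447 share dense rank 6.
Remaining distinct values take the next consecutive integers.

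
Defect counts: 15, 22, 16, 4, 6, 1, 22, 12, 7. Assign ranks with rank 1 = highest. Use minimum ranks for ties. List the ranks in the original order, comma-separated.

4, 1, 3, 8, 7, 9, 1, 5, 6

Sorted (descending): 22, 22, 16, 15, 12, 7, 6, 4, 1
The 2 values of 22 occupy positions 1–2 → each gets rank 1.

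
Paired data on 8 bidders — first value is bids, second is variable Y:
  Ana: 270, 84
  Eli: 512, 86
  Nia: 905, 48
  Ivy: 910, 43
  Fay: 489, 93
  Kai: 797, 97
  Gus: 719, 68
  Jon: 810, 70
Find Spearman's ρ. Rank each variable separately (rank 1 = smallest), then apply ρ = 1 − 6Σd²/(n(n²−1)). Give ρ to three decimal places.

Ranks of variable 1: 1, 3, 7, 8, 2, 5, 4, 6
Ranks of variable 2: 5, 6, 2, 1, 7, 8, 3, 4
d = r₁ − r₂: -4, -3, 5, 7, -5, -3, 1, 2
d²: 16, 9, 25, 49, 25, 9, 1, 4; Σd² = 138
ρ = 1 − 6·138/(8·63) = 1 − 828/504 = -0.643

-0.643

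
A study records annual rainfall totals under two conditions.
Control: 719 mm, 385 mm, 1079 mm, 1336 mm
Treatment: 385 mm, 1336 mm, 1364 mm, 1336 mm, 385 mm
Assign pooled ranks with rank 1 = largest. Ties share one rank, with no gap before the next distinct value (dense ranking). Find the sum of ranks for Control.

14

Sorted (descending): 1364, 1336, 1336, 1336, 1079, 719, 385, 385, 385
The 3 values of 1336 share dense rank 2.
The 3 values of 385 share dense rank 5.
Remaining distinct values take the next consecutive integers.
Control values → pooled ranks: 719→4, 385→5, 1079→3, 1336→2
Rank sum = 4 + 5 + 3 + 2 = 14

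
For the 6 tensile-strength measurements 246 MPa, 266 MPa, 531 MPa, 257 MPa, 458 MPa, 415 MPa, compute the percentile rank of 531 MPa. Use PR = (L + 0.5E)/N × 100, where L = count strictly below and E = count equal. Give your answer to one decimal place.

N = 6.
Strictly below 531: 5. Equal to 531: 1.
PR = (5 + 0.5·1)/6 × 100 = 91.7

91.7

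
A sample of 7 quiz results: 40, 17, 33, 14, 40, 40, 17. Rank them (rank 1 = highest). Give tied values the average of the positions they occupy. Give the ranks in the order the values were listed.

Sorted (descending): 40, 40, 40, 33, 17, 17, 14
The 3 values of 40 occupy positions 1–3 → average rank 2.
The 2 values of 17 occupy positions 5–6 → average rank (5+6)/2 = 5.5.

2, 5.5, 4, 7, 2, 2, 5.5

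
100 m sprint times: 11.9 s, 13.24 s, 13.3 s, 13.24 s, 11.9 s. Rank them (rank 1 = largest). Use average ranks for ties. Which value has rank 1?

13.3

Sorted (descending): 13.3, 13.24, 13.24, 11.9, 11.9
The 2 values of 13.24 occupy positions 2–3 → average rank (2+3)/2 = 2.5.
The 2 values of 11.9 occupy positions 4–5 → average rank (4+5)/2 = 4.5.
Rank 1 → value 13.3.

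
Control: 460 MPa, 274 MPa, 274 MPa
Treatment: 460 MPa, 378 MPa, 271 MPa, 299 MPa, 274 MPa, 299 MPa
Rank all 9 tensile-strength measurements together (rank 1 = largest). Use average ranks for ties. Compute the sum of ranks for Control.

15.5

Sorted (descending): 460, 460, 378, 299, 299, 274, 274, 274, 271
The 2 values of 460 occupy positions 1–2 → average rank (1+2)/2 = 1.5.
The 2 values of 299 occupy positions 4–5 → average rank (4+5)/2 = 4.5.
The 3 values of 274 occupy positions 6–8 → average rank 7.
Control values → pooled ranks: 460→1.5, 274→7, 274→7
Rank sum = 1.5 + 7 + 7 = 15.5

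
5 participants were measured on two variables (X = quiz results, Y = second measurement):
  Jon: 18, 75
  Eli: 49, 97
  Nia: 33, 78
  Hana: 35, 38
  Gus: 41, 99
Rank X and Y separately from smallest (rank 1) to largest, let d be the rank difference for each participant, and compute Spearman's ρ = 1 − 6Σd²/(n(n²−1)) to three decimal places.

0.600

Ranks of variable 1: 1, 5, 2, 3, 4
Ranks of variable 2: 2, 4, 3, 1, 5
d = r₁ − r₂: -1, 1, -1, 2, -1
d²: 1, 1, 1, 4, 1; Σd² = 8
ρ = 1 − 6·8/(5·24) = 1 − 48/120 = 0.600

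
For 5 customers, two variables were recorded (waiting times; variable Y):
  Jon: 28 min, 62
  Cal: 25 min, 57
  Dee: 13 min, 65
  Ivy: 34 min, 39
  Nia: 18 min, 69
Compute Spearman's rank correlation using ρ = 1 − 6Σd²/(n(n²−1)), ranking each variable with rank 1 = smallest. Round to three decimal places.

Ranks of variable 1: 4, 3, 1, 5, 2
Ranks of variable 2: 3, 2, 4, 1, 5
d = r₁ − r₂: 1, 1, -3, 4, -3
d²: 1, 1, 9, 16, 9; Σd² = 36
ρ = 1 − 6·36/(5·24) = 1 − 216/120 = -0.800

-0.800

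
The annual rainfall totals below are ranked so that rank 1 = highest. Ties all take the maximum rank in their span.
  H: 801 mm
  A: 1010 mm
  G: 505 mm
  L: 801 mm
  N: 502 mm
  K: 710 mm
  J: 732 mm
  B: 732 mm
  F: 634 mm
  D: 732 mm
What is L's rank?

Sorted (descending): 1010, 801, 801, 732, 732, 732, 710, 634, 505, 502
The 2 values of 801 occupy positions 2–3 → each gets rank 3.
The 3 values of 732 occupy positions 4–6 → each gets rank 6.
L has value 801 mm → rank 3.

3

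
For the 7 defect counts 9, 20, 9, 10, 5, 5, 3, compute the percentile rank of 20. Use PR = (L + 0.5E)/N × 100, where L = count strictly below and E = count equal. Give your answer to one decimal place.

N = 7.
Strictly below 20: 6. Equal to 20: 1.
PR = (6 + 0.5·1)/7 × 100 = 92.9

92.9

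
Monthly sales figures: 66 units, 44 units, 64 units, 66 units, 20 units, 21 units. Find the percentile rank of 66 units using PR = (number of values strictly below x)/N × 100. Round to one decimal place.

66.7

N = 6.
Strictly below 66: 4. Equal to 66: 2.
PR = 4/6 × 100 = 66.7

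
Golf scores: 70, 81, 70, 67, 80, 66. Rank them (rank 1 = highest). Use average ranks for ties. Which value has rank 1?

Sorted (descending): 81, 80, 70, 70, 67, 66
The 2 values of 70 occupy positions 3–4 → average rank (3+4)/2 = 3.5.
Rank 1 → value 81.

81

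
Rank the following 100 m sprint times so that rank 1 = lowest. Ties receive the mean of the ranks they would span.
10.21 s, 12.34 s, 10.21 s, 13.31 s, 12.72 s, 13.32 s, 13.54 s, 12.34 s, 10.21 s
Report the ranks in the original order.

2, 4.5, 2, 7, 6, 8, 9, 4.5, 2

Sorted (ascending): 10.21, 10.21, 10.21, 12.34, 12.34, 12.72, 13.31, 13.32, 13.54
The 3 values of 10.21 occupy positions 1–3 → average rank 2.
The 2 values of 12.34 occupy positions 4–5 → average rank (4+5)/2 = 4.5.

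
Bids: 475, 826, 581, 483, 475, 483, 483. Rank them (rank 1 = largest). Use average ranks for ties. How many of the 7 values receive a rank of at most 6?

Sorted (descending): 826, 581, 483, 483, 483, 475, 475
The 3 values of 483 occupy positions 3–5 → average rank 4.
The 2 values of 475 occupy positions 6–7 → average rank (6+7)/2 = 6.5.
Ranks ≤ 6: {1, 2, 4, 4, 4} → 5 values.

5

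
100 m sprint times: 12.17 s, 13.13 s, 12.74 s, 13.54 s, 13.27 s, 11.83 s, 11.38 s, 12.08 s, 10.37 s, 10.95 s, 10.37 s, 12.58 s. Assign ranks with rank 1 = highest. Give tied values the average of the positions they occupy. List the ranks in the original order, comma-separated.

Sorted (descending): 13.54, 13.27, 13.13, 12.74, 12.58, 12.17, 12.08, 11.83, 11.38, 10.95, 10.37, 10.37
The 2 values of 10.37 occupy positions 11–12 → average rank (11+12)/2 = 11.5.

6, 3, 4, 1, 2, 8, 9, 7, 11.5, 10, 11.5, 5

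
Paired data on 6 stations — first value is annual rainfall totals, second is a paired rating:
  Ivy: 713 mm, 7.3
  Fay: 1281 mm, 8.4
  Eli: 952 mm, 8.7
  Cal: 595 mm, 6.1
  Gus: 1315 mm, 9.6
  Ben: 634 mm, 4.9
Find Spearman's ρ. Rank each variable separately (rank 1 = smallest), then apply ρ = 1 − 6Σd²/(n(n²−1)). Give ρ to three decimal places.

Ranks of variable 1: 3, 5, 4, 1, 6, 2
Ranks of variable 2: 3, 4, 5, 2, 6, 1
d = r₁ − r₂: 0, 1, -1, -1, 0, 1
d²: 0, 1, 1, 1, 0, 1; Σd² = 4
ρ = 1 − 6·4/(6·35) = 1 − 24/210 = 0.886

0.886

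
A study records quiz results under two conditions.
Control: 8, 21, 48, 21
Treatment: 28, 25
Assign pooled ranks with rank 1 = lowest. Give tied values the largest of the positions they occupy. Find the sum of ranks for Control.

13

Sorted (ascending): 8, 21, 21, 25, 28, 48
The 2 values of 21 occupy positions 2–3 → each gets rank 3.
Control values → pooled ranks: 8→1, 21→3, 48→6, 21→3
Rank sum = 1 + 3 + 6 + 3 = 13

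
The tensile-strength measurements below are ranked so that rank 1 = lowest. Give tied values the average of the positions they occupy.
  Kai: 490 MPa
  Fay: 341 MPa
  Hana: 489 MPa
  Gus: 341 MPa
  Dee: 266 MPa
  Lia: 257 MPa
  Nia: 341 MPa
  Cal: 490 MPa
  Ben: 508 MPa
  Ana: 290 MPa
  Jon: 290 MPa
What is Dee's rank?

Sorted (ascending): 257, 266, 290, 290, 341, 341, 341, 489, 490, 490, 508
The 2 values of 290 occupy positions 3–4 → average rank (3+4)/2 = 3.5.
The 3 values of 341 occupy positions 5–7 → average rank 6.
The 2 values of 490 occupy positions 9–10 → average rank (9+10)/2 = 9.5.
Dee has value 266 MPa → rank 2.

2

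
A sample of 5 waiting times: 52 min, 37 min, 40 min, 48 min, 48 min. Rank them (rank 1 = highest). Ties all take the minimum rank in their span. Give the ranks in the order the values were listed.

Sorted (descending): 52, 48, 48, 40, 37
The 2 values of 48 occupy positions 2–3 → each gets rank 2.

1, 5, 4, 2, 2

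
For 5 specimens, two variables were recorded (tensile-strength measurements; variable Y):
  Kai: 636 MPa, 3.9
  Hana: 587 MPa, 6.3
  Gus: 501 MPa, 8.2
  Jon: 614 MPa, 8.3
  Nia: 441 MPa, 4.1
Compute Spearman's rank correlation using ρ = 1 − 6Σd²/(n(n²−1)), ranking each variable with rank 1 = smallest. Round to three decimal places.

Ranks of variable 1: 5, 3, 2, 4, 1
Ranks of variable 2: 1, 3, 4, 5, 2
d = r₁ − r₂: 4, 0, -2, -1, -1
d²: 16, 0, 4, 1, 1; Σd² = 22
ρ = 1 − 6·22/(5·24) = 1 − 132/120 = -0.100

-0.100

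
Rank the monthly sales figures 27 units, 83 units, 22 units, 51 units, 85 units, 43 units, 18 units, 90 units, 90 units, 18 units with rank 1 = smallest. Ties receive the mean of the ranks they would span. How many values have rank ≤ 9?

Sorted (ascending): 18, 18, 22, 27, 43, 51, 83, 85, 90, 90
The 2 values of 18 occupy positions 1–2 → average rank (1+2)/2 = 1.5.
The 2 values of 90 occupy positions 9–10 → average rank (9+10)/2 = 9.5.
Ranks ≤ 9: {1.5, 1.5, 3, 4, 5, 6, 7, 8} → 8 values.

8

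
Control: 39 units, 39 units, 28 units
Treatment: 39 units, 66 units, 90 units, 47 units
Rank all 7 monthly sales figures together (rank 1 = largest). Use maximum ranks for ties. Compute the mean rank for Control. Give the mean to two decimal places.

Sorted (descending): 90, 66, 47, 39, 39, 39, 28
The 3 values of 39 occupy positions 4–6 → each gets rank 6.
Control values → pooled ranks: 39→6, 39→6, 28→7
Mean rank = (6 + 6 + 7) / 3 = 6.33

6.33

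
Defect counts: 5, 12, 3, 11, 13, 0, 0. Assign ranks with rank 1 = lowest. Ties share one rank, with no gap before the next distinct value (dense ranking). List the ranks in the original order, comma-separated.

Sorted (ascending): 0, 0, 3, 5, 11, 12, 13
The 2 values of 0 share dense rank 1.
Remaining distinct values take the next consecutive integers.

3, 5, 2, 4, 6, 1, 1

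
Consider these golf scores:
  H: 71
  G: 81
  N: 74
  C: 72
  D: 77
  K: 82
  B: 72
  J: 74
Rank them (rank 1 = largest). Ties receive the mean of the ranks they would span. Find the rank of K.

Sorted (descending): 82, 81, 77, 74, 74, 72, 72, 71
The 2 values of 74 occupy positions 4–5 → average rank (4+5)/2 = 4.5.
The 2 values of 72 occupy positions 6–7 → average rank (6+7)/2 = 6.5.
K has value 82 → rank 1.

1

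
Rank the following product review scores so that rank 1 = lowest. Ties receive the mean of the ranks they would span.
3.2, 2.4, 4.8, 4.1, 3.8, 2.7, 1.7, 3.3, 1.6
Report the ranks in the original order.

Sorted (ascending): 1.6, 1.7, 2.4, 2.7, 3.2, 3.3, 3.8, 4.1, 4.8
No ties — each value takes its position as its rank.

5, 3, 9, 8, 7, 4, 2, 6, 1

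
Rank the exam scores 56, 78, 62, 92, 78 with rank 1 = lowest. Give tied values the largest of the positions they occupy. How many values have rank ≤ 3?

Sorted (ascending): 56, 62, 78, 78, 92
The 2 values of 78 occupy positions 3–4 → each gets rank 4.
Ranks ≤ 3: {1, 2} → 2 values.

2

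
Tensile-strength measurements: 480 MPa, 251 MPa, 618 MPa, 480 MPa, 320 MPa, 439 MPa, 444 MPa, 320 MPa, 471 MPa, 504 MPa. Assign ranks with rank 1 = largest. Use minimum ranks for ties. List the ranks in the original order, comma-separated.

3, 10, 1, 3, 8, 7, 6, 8, 5, 2

Sorted (descending): 618, 504, 480, 480, 471, 444, 439, 320, 320, 251
The 2 values of 480 occupy positions 3–4 → each gets rank 3.
The 2 values of 320 occupy positions 8–9 → each gets rank 8.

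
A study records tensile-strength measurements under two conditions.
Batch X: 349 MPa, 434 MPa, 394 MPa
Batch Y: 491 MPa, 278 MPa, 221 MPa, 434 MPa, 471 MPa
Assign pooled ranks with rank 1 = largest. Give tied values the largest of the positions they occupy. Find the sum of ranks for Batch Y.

22

Sorted (descending): 491, 471, 434, 434, 394, 349, 278, 221
The 2 values of 434 occupy positions 3–4 → each gets rank 4.
Batch Y values → pooled ranks: 491→1, 278→7, 221→8, 434→4, 471→2
Rank sum = 1 + 7 + 8 + 4 + 2 = 22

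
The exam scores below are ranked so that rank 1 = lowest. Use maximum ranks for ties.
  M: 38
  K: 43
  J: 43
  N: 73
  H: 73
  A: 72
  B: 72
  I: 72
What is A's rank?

Sorted (ascending): 38, 43, 43, 72, 72, 72, 73, 73
The 2 values of 43 occupy positions 2–3 → each gets rank 3.
The 3 values of 72 occupy positions 4–6 → each gets rank 6.
The 2 values of 73 occupy positions 7–8 → each gets rank 8.
A has value 72 → rank 6.

6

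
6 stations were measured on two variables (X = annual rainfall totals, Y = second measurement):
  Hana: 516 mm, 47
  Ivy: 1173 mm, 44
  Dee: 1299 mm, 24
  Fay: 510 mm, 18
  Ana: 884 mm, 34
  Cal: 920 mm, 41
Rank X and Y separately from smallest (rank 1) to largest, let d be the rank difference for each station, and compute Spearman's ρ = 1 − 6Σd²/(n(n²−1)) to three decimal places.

0.086

Ranks of variable 1: 2, 5, 6, 1, 3, 4
Ranks of variable 2: 6, 5, 2, 1, 3, 4
d = r₁ − r₂: -4, 0, 4, 0, 0, 0
d²: 16, 0, 16, 0, 0, 0; Σd² = 32
ρ = 1 − 6·32/(6·35) = 1 − 192/210 = 0.086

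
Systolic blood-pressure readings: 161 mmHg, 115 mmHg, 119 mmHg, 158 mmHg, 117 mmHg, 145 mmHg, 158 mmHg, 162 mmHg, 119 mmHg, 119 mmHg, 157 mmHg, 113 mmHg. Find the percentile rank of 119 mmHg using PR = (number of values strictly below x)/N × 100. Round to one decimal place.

25.0

N = 12.
Strictly below 119: 3. Equal to 119: 3.
PR = 3/12 × 100 = 25.0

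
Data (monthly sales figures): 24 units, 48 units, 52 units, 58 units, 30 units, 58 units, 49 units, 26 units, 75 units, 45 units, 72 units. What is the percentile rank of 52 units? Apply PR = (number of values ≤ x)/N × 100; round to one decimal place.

63.6

N = 11.
Strictly below 52: 6. Equal to 52: 1.
PR = 7/11 × 100 = 63.6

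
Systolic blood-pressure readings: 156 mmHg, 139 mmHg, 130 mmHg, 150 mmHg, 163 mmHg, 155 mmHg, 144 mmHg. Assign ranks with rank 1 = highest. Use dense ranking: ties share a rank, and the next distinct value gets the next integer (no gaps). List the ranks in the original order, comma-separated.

2, 6, 7, 4, 1, 3, 5

Sorted (descending): 163, 156, 155, 150, 144, 139, 130
No ties — each value takes its position as its rank.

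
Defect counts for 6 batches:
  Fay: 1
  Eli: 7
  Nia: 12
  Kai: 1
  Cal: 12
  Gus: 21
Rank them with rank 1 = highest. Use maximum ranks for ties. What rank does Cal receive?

3

Sorted (descending): 21, 12, 12, 7, 1, 1
The 2 values of 12 occupy positions 2–3 → each gets rank 3.
The 2 values of 1 occupy positions 5–6 → each gets rank 6.
Cal has value 12 → rank 3.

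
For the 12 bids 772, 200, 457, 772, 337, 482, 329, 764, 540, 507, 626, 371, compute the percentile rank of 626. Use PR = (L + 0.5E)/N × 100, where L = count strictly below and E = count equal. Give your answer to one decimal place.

70.8

N = 12.
Strictly below 626: 8. Equal to 626: 1.
PR = (8 + 0.5·1)/12 × 100 = 70.8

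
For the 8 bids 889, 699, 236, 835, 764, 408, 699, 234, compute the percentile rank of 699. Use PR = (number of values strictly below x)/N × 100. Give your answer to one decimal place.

N = 8.
Strictly below 699: 3. Equal to 699: 2.
PR = 3/8 × 100 = 37.5

37.5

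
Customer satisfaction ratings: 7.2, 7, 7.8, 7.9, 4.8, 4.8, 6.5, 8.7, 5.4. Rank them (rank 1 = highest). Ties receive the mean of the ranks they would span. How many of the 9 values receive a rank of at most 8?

Sorted (descending): 8.7, 7.9, 7.8, 7.2, 7, 6.5, 5.4, 4.8, 4.8
The 2 values of 4.8 occupy positions 8–9 → average rank (8+9)/2 = 8.5.
Ranks ≤ 8: {1, 2, 3, 4, 5, 6, 7} → 7 values.

7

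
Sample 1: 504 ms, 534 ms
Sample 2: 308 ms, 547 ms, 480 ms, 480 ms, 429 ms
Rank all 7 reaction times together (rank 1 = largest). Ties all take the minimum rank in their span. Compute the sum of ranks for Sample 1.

5

Sorted (descending): 547, 534, 504, 480, 480, 429, 308
The 2 values of 480 occupy positions 4–5 → each gets rank 4.
Sample 1 values → pooled ranks: 504→3, 534→2
Rank sum = 3 + 2 = 5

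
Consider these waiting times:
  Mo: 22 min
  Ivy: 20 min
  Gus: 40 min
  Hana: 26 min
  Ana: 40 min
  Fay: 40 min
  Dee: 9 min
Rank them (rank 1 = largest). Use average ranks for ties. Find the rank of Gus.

2

Sorted (descending): 40, 40, 40, 26, 22, 20, 9
The 3 values of 40 occupy positions 1–3 → average rank 2.
Gus has value 40 min → rank 2.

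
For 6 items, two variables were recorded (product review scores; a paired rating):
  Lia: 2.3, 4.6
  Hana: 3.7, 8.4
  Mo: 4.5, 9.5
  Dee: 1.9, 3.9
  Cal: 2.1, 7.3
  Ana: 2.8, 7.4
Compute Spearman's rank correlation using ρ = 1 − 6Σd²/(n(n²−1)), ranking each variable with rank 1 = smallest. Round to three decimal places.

Ranks of variable 1: 3, 5, 6, 1, 2, 4
Ranks of variable 2: 2, 5, 6, 1, 3, 4
d = r₁ − r₂: 1, 0, 0, 0, -1, 0
d²: 1, 0, 0, 0, 1, 0; Σd² = 2
ρ = 1 − 6·2/(6·35) = 1 − 12/210 = 0.943

0.943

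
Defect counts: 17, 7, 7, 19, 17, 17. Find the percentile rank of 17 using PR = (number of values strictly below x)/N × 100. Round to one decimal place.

33.3

N = 6.
Strictly below 17: 2. Equal to 17: 3.
PR = 2/6 × 100 = 33.3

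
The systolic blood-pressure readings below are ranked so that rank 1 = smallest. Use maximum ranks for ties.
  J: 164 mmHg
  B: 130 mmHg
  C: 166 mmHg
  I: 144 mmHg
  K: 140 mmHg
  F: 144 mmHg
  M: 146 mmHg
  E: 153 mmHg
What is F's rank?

Sorted (ascending): 130, 140, 144, 144, 146, 153, 164, 166
The 2 values of 144 occupy positions 3–4 → each gets rank 4.
F has value 144 mmHg → rank 4.

4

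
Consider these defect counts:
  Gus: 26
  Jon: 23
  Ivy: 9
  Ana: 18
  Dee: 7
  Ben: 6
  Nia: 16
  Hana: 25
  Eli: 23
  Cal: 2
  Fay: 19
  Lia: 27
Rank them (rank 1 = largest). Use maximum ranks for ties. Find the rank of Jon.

5

Sorted (descending): 27, 26, 25, 23, 23, 19, 18, 16, 9, 7, 6, 2
The 2 values of 23 occupy positions 4–5 → each gets rank 5.
Jon has value 23 → rank 5.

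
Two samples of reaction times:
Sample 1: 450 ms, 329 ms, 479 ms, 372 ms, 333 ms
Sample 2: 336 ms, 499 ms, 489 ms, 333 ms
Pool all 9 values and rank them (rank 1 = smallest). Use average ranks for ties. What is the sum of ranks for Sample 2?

Sorted (ascending): 329, 333, 333, 336, 372, 450, 479, 489, 499
The 2 values of 333 occupy positions 2–3 → average rank (2+3)/2 = 2.5.
Sample 2 values → pooled ranks: 336→4, 499→9, 489→8, 333→2.5
Rank sum = 4 + 9 + 8 + 2.5 = 23.5

23.5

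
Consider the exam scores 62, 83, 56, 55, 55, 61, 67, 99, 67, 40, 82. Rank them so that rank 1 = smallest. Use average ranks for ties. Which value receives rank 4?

Sorted (ascending): 40, 55, 55, 56, 61, 62, 67, 67, 82, 83, 99
The 2 values of 55 occupy positions 2–3 → average rank (2+3)/2 = 2.5.
The 2 values of 67 occupy positions 7–8 → average rank (7+8)/2 = 7.5.
Rank 4 → value 56.

56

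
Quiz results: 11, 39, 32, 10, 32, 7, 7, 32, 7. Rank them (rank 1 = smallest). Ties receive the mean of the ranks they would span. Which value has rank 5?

11

Sorted (ascending): 7, 7, 7, 10, 11, 32, 32, 32, 39
The 3 values of 7 occupy positions 1–3 → average rank 2.
The 3 values of 32 occupy positions 6–8 → average rank 7.
Rank 5 → value 11.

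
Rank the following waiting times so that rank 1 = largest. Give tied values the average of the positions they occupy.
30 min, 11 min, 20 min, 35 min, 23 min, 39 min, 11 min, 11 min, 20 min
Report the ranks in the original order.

3, 8, 5.5, 2, 4, 1, 8, 8, 5.5

Sorted (descending): 39, 35, 30, 23, 20, 20, 11, 11, 11
The 2 values of 20 occupy positions 5–6 → average rank (5+6)/2 = 5.5.
The 3 values of 11 occupy positions 7–9 → average rank 8.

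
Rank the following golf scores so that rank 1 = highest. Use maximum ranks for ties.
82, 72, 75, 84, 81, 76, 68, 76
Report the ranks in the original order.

2, 7, 6, 1, 3, 5, 8, 5

Sorted (descending): 84, 82, 81, 76, 76, 75, 72, 68
The 2 values of 76 occupy positions 4–5 → each gets rank 5.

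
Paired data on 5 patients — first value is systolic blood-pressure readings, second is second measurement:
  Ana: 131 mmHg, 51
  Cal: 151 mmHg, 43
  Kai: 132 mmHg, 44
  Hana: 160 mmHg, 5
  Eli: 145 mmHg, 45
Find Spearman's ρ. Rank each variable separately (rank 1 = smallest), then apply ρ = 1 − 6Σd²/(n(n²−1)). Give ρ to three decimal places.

Ranks of variable 1: 1, 4, 2, 5, 3
Ranks of variable 2: 5, 2, 3, 1, 4
d = r₁ − r₂: -4, 2, -1, 4, -1
d²: 16, 4, 1, 16, 1; Σd² = 38
ρ = 1 − 6·38/(5·24) = 1 − 228/120 = -0.900

-0.900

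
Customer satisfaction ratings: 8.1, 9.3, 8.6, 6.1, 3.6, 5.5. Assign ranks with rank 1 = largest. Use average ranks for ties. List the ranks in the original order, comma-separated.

Sorted (descending): 9.3, 8.6, 8.1, 6.1, 5.5, 3.6
No ties — each value takes its position as its rank.

3, 1, 2, 4, 6, 5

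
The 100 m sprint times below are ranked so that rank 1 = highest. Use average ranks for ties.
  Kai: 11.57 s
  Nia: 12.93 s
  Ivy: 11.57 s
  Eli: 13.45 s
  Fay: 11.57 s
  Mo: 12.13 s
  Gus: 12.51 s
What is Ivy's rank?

Sorted (descending): 13.45, 12.93, 12.51, 12.13, 11.57, 11.57, 11.57
The 3 values of 11.57 occupy positions 5–7 → average rank 6.
Ivy has value 11.57 s → rank 6.

6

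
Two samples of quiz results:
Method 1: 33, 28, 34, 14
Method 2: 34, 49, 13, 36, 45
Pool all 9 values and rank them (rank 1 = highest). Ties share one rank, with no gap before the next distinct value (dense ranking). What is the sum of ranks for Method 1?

Sorted (descending): 49, 45, 36, 34, 34, 33, 28, 14, 13
The 2 values of 34 share dense rank 4.
Remaining distinct values take the next consecutive integers.
Method 1 values → pooled ranks: 33→5, 28→6, 34→4, 14→7
Rank sum = 5 + 6 + 4 + 7 = 22

22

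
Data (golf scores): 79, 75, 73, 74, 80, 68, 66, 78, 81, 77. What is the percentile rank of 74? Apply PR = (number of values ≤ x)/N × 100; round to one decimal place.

40.0

N = 10.
Strictly below 74: 3. Equal to 74: 1.
PR = 4/10 × 100 = 40.0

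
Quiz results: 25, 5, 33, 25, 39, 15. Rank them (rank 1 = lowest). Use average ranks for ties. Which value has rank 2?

Sorted (ascending): 5, 15, 25, 25, 33, 39
The 2 values of 25 occupy positions 3–4 → average rank (3+4)/2 = 3.5.
Rank 2 → value 15.

15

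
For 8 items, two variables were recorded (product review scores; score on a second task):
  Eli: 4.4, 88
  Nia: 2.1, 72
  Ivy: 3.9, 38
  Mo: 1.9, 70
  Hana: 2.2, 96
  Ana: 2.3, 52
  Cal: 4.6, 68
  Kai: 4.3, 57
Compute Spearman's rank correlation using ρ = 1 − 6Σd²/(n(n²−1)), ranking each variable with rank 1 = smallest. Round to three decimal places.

Ranks of variable 1: 7, 2, 5, 1, 3, 4, 8, 6
Ranks of variable 2: 7, 6, 1, 5, 8, 2, 4, 3
d = r₁ − r₂: 0, -4, 4, -4, -5, 2, 4, 3
d²: 0, 16, 16, 16, 25, 4, 16, 9; Σd² = 102
ρ = 1 − 6·102/(8·63) = 1 − 612/504 = -0.214

-0.214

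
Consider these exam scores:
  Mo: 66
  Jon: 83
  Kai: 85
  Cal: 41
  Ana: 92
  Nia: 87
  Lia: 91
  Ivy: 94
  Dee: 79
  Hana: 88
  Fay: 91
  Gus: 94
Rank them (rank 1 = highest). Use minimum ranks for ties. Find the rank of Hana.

Sorted (descending): 94, 94, 92, 91, 91, 88, 87, 85, 83, 79, 66, 41
The 2 values of 94 occupy positions 1–2 → each gets rank 1.
The 2 values of 91 occupy positions 4–5 → each gets rank 4.
Hana has value 88 → rank 6.

6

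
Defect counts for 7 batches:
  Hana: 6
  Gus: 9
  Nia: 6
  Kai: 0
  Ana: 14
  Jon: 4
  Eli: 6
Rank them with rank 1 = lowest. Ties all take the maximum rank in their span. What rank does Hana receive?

Sorted (ascending): 0, 4, 6, 6, 6, 9, 14
The 3 values of 6 occupy positions 3–5 → each gets rank 5.
Hana has value 6 → rank 5.

5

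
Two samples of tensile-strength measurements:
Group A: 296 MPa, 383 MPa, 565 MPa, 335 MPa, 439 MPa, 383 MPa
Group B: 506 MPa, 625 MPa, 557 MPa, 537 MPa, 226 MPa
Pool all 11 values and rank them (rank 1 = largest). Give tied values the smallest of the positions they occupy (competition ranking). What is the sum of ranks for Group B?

24

Sorted (descending): 625, 565, 557, 537, 506, 439, 383, 383, 335, 296, 226
The 2 values of 383 occupy positions 7–8 → each gets rank 7.
Group B values → pooled ranks: 506→5, 625→1, 557→3, 537→4, 226→11
Rank sum = 5 + 1 + 3 + 4 + 11 = 24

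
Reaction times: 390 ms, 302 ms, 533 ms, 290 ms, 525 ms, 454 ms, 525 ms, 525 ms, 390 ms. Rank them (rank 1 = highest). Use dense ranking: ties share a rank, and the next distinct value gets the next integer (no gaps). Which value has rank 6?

Sorted (descending): 533, 525, 525, 525, 454, 390, 390, 302, 290
The 3 values of 525 share dense rank 2.
The 2 values of 390 share dense rank 4.
Remaining distinct values take the next consecutive integers.
Rank 6 → value 290.

290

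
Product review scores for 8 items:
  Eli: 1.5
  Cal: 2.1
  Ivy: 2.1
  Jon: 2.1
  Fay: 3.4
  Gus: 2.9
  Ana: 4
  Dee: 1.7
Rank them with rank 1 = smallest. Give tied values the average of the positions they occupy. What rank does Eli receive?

1

Sorted (ascending): 1.5, 1.7, 2.1, 2.1, 2.1, 2.9, 3.4, 4
The 3 values of 2.1 occupy positions 3–5 → average rank 4.
Eli has value 1.5 → rank 1.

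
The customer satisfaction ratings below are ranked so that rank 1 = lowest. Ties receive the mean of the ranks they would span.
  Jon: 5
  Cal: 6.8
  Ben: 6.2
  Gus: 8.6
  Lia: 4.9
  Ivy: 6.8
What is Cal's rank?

Sorted (ascending): 4.9, 5, 6.2, 6.8, 6.8, 8.6
The 2 values of 6.8 occupy positions 4–5 → average rank (4+5)/2 = 4.5.
Cal has value 6.8 → rank 4.5.

4.5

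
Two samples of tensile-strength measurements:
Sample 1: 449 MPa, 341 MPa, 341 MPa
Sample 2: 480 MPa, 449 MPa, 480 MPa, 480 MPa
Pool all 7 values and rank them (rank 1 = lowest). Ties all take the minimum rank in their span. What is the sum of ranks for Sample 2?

18

Sorted (ascending): 341, 341, 449, 449, 480, 480, 480
The 2 values of 341 occupy positions 1–2 → each gets rank 1.
The 2 values of 449 occupy positions 3–4 → each gets rank 3.
The 3 values of 480 occupy positions 5–7 → each gets rank 5.
Sample 2 values → pooled ranks: 480→5, 449→3, 480→5, 480→5
Rank sum = 5 + 3 + 5 + 5 = 18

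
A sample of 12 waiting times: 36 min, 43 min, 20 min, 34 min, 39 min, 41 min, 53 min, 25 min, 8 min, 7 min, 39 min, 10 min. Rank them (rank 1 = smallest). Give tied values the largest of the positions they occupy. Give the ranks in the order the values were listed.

Sorted (ascending): 7, 8, 10, 20, 25, 34, 36, 39, 39, 41, 43, 53
The 2 values of 39 occupy positions 8–9 → each gets rank 9.

7, 11, 4, 6, 9, 10, 12, 5, 2, 1, 9, 3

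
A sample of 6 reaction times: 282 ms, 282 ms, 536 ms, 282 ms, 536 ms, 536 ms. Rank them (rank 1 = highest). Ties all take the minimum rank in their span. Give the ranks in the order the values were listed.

Sorted (descending): 536, 536, 536, 282, 282, 282
The 3 values of 536 occupy positions 1–3 → each gets rank 1.
The 3 values of 282 occupy positions 4–6 → each gets rank 4.

4, 4, 1, 4, 1, 1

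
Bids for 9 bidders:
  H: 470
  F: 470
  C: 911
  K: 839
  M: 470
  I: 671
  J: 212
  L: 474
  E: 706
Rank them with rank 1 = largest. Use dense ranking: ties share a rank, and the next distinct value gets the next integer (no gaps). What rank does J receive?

Sorted (descending): 911, 839, 706, 671, 474, 470, 470, 470, 212
The 3 values of 470 share dense rank 6.
Remaining distinct values take the next consecutive integers.
J has value 212 → rank 7.

7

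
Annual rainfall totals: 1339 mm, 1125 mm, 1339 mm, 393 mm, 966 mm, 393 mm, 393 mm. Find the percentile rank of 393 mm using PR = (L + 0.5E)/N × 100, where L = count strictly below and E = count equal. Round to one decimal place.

N = 7.
Strictly below 393: 0. Equal to 393: 3.
PR = (0 + 0.5·3)/7 × 100 = 21.4

21.4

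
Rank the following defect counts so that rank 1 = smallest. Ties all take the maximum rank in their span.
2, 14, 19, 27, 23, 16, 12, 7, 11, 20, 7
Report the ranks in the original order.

Sorted (ascending): 2, 7, 7, 11, 12, 14, 16, 19, 20, 23, 27
The 2 values of 7 occupy positions 2–3 → each gets rank 3.

1, 6, 8, 11, 10, 7, 5, 3, 4, 9, 3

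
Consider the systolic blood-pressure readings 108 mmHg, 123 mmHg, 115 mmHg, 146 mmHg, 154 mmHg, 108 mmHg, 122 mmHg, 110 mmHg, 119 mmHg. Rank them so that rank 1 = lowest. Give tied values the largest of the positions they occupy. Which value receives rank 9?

154

Sorted (ascending): 108, 108, 110, 115, 119, 122, 123, 146, 154
The 2 values of 108 occupy positions 1–2 → each gets rank 2.
Rank 9 → value 154.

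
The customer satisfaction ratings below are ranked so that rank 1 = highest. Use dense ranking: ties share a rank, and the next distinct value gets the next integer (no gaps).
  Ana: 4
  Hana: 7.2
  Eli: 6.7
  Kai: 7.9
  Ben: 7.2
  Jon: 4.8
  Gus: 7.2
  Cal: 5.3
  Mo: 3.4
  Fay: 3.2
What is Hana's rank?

Sorted (descending): 7.9, 7.2, 7.2, 7.2, 6.7, 5.3, 4.8, 4, 3.4, 3.2
The 3 values of 7.2 share dense rank 2.
Remaining distinct values take the next consecutive integers.
Hana has value 7.2 → rank 2.

2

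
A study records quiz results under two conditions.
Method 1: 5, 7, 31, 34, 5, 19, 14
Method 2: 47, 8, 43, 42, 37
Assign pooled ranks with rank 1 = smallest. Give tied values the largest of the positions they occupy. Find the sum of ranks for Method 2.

Sorted (ascending): 5, 5, 7, 8, 14, 19, 31, 34, 37, 42, 43, 47
The 2 values of 5 occupy positions 1–2 → each gets rank 2.
Method 2 values → pooled ranks: 47→12, 8→4, 43→11, 42→10, 37→9
Rank sum = 12 + 4 + 11 + 10 + 9 = 46

46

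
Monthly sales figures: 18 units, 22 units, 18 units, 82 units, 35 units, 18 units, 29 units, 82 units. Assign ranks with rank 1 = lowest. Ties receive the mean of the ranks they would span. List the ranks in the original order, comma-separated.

2, 4, 2, 7.5, 6, 2, 5, 7.5

Sorted (ascending): 18, 18, 18, 22, 29, 35, 82, 82
The 3 values of 18 occupy positions 1–3 → average rank 2.
The 2 values of 82 occupy positions 7–8 → average rank (7+8)/2 = 7.5.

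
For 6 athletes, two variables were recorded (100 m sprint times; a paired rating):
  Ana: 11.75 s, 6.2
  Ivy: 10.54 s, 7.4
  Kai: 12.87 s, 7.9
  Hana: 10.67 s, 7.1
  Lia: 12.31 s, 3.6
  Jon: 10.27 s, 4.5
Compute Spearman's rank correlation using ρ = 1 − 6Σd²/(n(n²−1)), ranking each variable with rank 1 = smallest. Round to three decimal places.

0.200

Ranks of variable 1: 4, 2, 6, 3, 5, 1
Ranks of variable 2: 3, 5, 6, 4, 1, 2
d = r₁ − r₂: 1, -3, 0, -1, 4, -1
d²: 1, 9, 0, 1, 16, 1; Σd² = 28
ρ = 1 − 6·28/(6·35) = 1 − 168/210 = 0.200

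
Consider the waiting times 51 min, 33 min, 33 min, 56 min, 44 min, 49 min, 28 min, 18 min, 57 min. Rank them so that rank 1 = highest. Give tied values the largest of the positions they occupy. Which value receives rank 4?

Sorted (descending): 57, 56, 51, 49, 44, 33, 33, 28, 18
The 2 values of 33 occupy positions 6–7 → each gets rank 7.
Rank 4 → value 49.

49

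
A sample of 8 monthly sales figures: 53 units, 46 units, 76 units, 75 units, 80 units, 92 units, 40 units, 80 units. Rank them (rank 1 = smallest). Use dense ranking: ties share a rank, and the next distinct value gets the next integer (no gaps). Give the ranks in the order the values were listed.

Sorted (ascending): 40, 46, 53, 75, 76, 80, 80, 92
The 2 values of 80 share dense rank 6.
Remaining distinct values take the next consecutive integers.

3, 2, 5, 4, 6, 7, 1, 6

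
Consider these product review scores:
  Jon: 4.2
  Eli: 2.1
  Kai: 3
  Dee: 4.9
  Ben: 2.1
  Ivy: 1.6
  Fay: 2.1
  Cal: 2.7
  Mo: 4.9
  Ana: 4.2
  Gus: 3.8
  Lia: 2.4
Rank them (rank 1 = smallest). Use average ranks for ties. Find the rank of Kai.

7

Sorted (ascending): 1.6, 2.1, 2.1, 2.1, 2.4, 2.7, 3, 3.8, 4.2, 4.2, 4.9, 4.9
The 3 values of 2.1 occupy positions 2–4 → average rank 3.
The 2 values of 4.2 occupy positions 9–10 → average rank (9+10)/2 = 9.5.
The 2 values of 4.9 occupy positions 11–12 → average rank (11+12)/2 = 11.5.
Kai has value 3 → rank 7.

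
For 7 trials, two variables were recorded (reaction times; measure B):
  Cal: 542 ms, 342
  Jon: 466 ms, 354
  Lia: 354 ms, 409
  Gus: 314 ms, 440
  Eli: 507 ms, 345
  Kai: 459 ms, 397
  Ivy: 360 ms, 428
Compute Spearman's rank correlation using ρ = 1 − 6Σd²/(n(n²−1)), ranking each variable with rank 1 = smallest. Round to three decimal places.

-0.964

Ranks of variable 1: 7, 5, 2, 1, 6, 4, 3
Ranks of variable 2: 1, 3, 5, 7, 2, 4, 6
d = r₁ − r₂: 6, 2, -3, -6, 4, 0, -3
d²: 36, 4, 9, 36, 16, 0, 9; Σd² = 110
ρ = 1 − 6·110/(7·48) = 1 − 660/336 = -0.964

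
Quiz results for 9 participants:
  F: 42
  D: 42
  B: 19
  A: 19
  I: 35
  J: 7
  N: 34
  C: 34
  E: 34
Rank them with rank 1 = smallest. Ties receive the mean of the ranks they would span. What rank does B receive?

Sorted (ascending): 7, 19, 19, 34, 34, 34, 35, 42, 42
The 2 values of 19 occupy positions 2–3 → average rank (2+3)/2 = 2.5.
The 3 values of 34 occupy positions 4–6 → average rank 5.
The 2 values of 42 occupy positions 8–9 → average rank (8+9)/2 = 8.5.
B has value 19 → rank 2.5.

2.5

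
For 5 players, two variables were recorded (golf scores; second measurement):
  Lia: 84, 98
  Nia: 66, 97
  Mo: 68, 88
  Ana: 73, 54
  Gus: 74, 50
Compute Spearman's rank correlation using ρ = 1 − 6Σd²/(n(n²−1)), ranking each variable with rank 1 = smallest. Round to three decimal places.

0.000

Ranks of variable 1: 5, 1, 2, 3, 4
Ranks of variable 2: 5, 4, 3, 2, 1
d = r₁ − r₂: 0, -3, -1, 1, 3
d²: 0, 9, 1, 1, 9; Σd² = 20
ρ = 1 − 6·20/(5·24) = 1 − 120/120 = 0.000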